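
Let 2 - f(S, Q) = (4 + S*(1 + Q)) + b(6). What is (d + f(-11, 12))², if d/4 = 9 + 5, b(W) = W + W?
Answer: 34225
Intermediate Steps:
b(W) = 2*W
f(S, Q) = -14 - S*(1 + Q) (f(S, Q) = 2 - ((4 + S*(1 + Q)) + 2*6) = 2 - ((4 + S*(1 + Q)) + 12) = 2 - (16 + S*(1 + Q)) = 2 + (-16 - S*(1 + Q)) = -14 - S*(1 + Q))
d = 56 (d = 4*(9 + 5) = 4*14 = 56)
(d + f(-11, 12))² = (56 + (-14 - 1*(-11) - 1*12*(-11)))² = (56 + (-14 + 11 + 132))² = (56 + 129)² = 185² = 34225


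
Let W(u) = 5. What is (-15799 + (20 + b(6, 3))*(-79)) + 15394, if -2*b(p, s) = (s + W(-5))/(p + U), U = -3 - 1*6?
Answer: -6271/3 ≈ -2090.3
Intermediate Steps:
U = -9 (U = -3 - 6 = -9)
b(p, s) = -(5 + s)/(2*(-9 + p)) (b(p, s) = -(s + 5)/(2*(p - 9)) = -(5 + s)/(2*(-9 + p)))
(-15799 + (20 + b(6, 3))*(-79)) + 15394 = (-15799 + (20 + (-5 - 1*3)/(2*(-9 + 6)))*(-79)) + 15394 = (-15799 + (20 + (½)*(-5 - 3)/(-3))*(-79)) + 15394 = (-15799 + (20 + (½)*(-⅓)*(-8))*(-79)) + 15394 = (-15799 + (20 + 4/3)*(-79)) + 15394 = (-15799 + (64/3)*(-79)) + 15394 = (-15799 - 5056/3) + 15394 = -52453/3 + 15394 = -6271/3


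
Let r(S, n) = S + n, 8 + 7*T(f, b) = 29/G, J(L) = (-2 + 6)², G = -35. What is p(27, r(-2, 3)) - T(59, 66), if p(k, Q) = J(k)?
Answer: 4229/245 ≈ 17.261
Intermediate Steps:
J(L) = 16 (J(L) = 4² = 16)
T(f, b) = -309/245 (T(f, b) = -8/7 + (29/(-35))/7 = -8/7 + (29*(-1/35))/7 = -8/7 + (⅐)*(-29/35) = -8/7 - 29/245 = -309/245)
p(k, Q) = 16
p(27, r(-2, 3)) - T(59, 66) = 16 - 1*(-309/245) = 16 + 309/245 = 4229/245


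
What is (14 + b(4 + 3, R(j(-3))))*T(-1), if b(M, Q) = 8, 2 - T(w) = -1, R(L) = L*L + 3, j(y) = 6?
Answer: 66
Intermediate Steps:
R(L) = 3 + L² (R(L) = L² + 3 = 3 + L²)
T(w) = 3 (T(w) = 2 - 1*(-1) = 2 + 1 = 3)
(14 + b(4 + 3, R(j(-3))))*T(-1) = (14 + 8)*3 = 22*3 = 66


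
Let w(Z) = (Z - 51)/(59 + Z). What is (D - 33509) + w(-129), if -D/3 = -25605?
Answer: 303160/7 ≈ 43309.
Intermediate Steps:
D = 76815 (D = -3*(-25605) = 76815)
w(Z) = (-51 + Z)/(59 + Z)
(D - 33509) + w(-129) = (76815 - 33509) + (-51 - 129)/(59 - 129) = 43306 - 180/(-70) = 43306 - 1/70*(-180) = 43306 + 18/7 = 303160/7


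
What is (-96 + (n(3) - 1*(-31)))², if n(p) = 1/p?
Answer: 37636/9 ≈ 4181.8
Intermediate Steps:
n(p) = 1/p
(-96 + (n(3) - 1*(-31)))² = (-96 + (1/3 - 1*(-31)))² = (-96 + (⅓ + 31))² = (-96 + 94/3)² = (-194/3)² = 37636/9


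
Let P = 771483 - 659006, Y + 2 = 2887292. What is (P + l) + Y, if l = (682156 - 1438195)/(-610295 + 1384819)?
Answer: 2323390779869/774524 ≈ 2.9998e+6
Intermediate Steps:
Y = 2887290 (Y = -2 + 2887292 = 2887290)
l = -756039/774524 ≈ -0.97613
P = 112477
(P + l) + Y = (112477 - 756039/774524) + 2887290 = 87115379909/774524 + 2887290 = 2323390779869/774524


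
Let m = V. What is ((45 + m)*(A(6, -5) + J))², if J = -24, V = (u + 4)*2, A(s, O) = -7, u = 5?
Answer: 3814209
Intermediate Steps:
V = 18 (V = (5 + 4)*2 = 9*2 = 18)
m = 18
((45 + m)*(A(6, -5) + J))² = ((45 + 18)*(-7 - 24))² = (63*(-31))² = (-1953)² = 3814209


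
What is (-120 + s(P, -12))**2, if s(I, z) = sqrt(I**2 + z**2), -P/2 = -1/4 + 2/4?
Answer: (240 - sqrt(577))**2/4 ≈ 11662.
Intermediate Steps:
P = -1/2 (P = -2*(-1/4 + 2/4) = -2*(-1*1/4 + 2*(1/4)) = -2*(-1/4 + 1/2) = -2*1/4 = -1/2 ≈ -0.50000)
(-120 + s(P, -12))**2 = (-120 + sqrt((-1/2)**2 + (-12)**2))**2 = (-120 + sqrt(1/4 + 144))**2 = (-120 + sqrt(577/4))**2 = (-120 + sqrt(577)/2)**2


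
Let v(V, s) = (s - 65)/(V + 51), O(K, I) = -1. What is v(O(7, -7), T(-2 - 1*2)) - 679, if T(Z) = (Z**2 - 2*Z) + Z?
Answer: -6799/10 ≈ -679.90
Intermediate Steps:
T(Z) = Z**2 - Z
v(V, s) = (-65 + s)/(51 + V)
v(O(7, -7), T(-2 - 1*2)) - 679 = (-65 + (-2 - 1*2)*(-1 + (-2 - 1*2)))/(51 - 1) - 679 = (-65 + (-2 - 2)*(-1 + (-2 - 2)))/50 - 679 = (-65 - 4*(-1 - 4))/50 - 679 = (-65 - 4*(-5))/50 - 679 = (-65 + 20)/50 - 679 = (1/50)*(-45) - 679 = -9/10 - 679 = -6799/10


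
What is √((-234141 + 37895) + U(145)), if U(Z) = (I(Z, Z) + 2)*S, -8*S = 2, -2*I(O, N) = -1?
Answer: I*√3139946/4 ≈ 443.0*I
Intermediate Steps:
I(O, N) = ½ (I(O, N) = -½*(-1) = ½)
S = -¼ (S = -⅛*2 = -¼ ≈ -0.25000)
U(Z) = -5/8 (U(Z) = (½ + 2)*(-¼) = (5/2)*(-¼) = -5/8)
√((-234141 + 37895) + U(145)) = √((-234141 + 37895) - 5/8) = √(-196246 - 5/8) = √(-1569973/8) = I*√3139946/4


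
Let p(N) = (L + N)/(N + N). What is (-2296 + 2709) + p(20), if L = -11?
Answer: 16529/40 ≈ 413.23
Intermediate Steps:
p(N) = (-11 + N)/(2*N) (p(N) = (-11 + N)/(N + N) = (-11 + N)/((2*N)) = (-11 + N)*(1/(2*N)) = (-11 + N)/(2*N))
(-2296 + 2709) + p(20) = (-2296 + 2709) + (1/2)*(-11 + 20)/20 = 413 + (1/2)*(1/20)*9 = 413 + 9/40 = 16529/40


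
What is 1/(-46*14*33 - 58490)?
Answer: -1/79742 ≈ -1.2540e-5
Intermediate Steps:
1/(-46*14*33 - 58490) = 1/(-644*33 - 58490) = 1/(-21252 - 58490) = 1/(-79742) = -1/79742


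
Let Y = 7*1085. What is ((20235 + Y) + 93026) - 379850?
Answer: -258994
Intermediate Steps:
Y = 7595
((20235 + Y) + 93026) - 379850 = ((20235 + 7595) + 93026) - 379850 = (27830 + 93026) - 379850 = 120856 - 379850 = -258994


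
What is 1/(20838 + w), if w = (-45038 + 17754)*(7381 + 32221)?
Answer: -1/1080480130 ≈ -9.2551e-10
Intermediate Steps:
w = -1080500968 (w = -27284*39602 = -1080500968)
1/(20838 + w) = 1/(20838 - 1080500968) = 1/(-1080480130) = -1/1080480130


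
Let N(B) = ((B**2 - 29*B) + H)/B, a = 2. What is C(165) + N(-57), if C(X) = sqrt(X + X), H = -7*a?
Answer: -4888/57 + sqrt(330) ≈ -67.589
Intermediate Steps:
H = -14 (H = -7*2 = -14)
N(B) = (-14 + B**2 - 29*B)/B (N(B) = ((B**2 - 29*B) - 14)/B = (-14 + B**2 - 29*B)/B)
C(X) = sqrt(2)*sqrt(X) (C(X) = sqrt(2*X) = sqrt(2)*sqrt(X))
C(165) + N(-57) = sqrt(2)*sqrt(165) + (-29 - 57 - 14/(-57)) = sqrt(330) + (-29 - 57 - 14*(-1/57)) = sqrt(330) + (-29 - 57 + 14/57) = sqrt(330) - 4888/57 = -4888/57 + sqrt(330)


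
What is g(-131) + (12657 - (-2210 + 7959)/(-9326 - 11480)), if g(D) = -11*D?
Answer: 293328737/20806 ≈ 14098.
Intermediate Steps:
g(-131) + (12657 - (-2210 + 7959)/(-9326 - 11480)) = -11*(-131) + (12657 - (-2210 + 7959)/(-9326 - 11480)) = 1441 + (12657 - 5749/(-20806)) = 1441 + (12657 - 5749*(-1)/20806) = 1441 + (12657 - 1*(-5749/20806)) = 1441 + (12657 + 5749/20806) = 1441 + 263347291/20806 = 293328737/20806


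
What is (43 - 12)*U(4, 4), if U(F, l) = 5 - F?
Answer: 31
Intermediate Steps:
(43 - 12)*U(4, 4) = (43 - 12)*(5 - 1*4) = 31*(5 - 4) = 31*1 = 31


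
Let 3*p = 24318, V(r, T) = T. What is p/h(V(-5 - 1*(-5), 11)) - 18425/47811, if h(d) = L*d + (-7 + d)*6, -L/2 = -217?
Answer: 149576408/114698589 ≈ 1.3041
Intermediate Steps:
p = 8106 (p = (⅓)*24318 = 8106)
L = 434 (L = -2*(-217) = 434)
h(d) = -42 + 440*d (h(d) = 434*d + (-7 + d)*6 = 434*d + (-42 + 6*d) = -42 + 440*d)
p/h(V(-5 - 1*(-5), 11)) - 18425/47811 = 8106/(-42 + 440*11) - 18425/47811 = 8106/(-42 + 4840) - 18425*1/47811 = 8106/4798 - 18425/47811 = 8106*(1/4798) - 18425/47811 = 4053/2399 - 18425/47811 = 149576408/114698589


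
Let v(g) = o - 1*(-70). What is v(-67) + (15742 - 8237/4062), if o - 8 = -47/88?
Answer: 2827019075/178728 ≈ 15817.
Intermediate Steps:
o = 657/88 (o = 8 - 47/88 = 657/88 ≈ 7.4659)
v(g) = 6817/88 (v(g) = 657/88 - 1*(-70) = 657/88 + 70 = 6817/88)
v(-67) + (15742 - 8237/4062) = 6817/88 + (15742 - 8237/4062) = 6817/88 + 63935767/4062 = 2827019075/178728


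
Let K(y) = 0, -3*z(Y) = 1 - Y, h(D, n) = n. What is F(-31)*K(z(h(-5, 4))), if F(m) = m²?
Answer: 0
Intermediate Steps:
z(Y) = -⅓ + Y/3 (z(Y) = -(1 - Y)/3 = -⅓ + Y/3)
F(-31)*K(z(h(-5, 4))) = (-31)²*0 = 961*0 = 0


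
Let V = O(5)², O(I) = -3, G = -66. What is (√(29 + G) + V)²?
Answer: (9 + I*√37)² ≈ 44.0 + 109.49*I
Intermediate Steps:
V = 9 (V = (-3)² = 9)
(√(29 + G) + V)² = (√(29 - 66) + 9)² = (√(-37) + 9)² = (I*√37 + 9)² = (9 + I*√37)²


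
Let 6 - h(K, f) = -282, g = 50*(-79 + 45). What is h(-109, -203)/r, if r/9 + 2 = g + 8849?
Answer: 32/7147 ≈ 0.0044774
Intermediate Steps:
g = -1700 (g = 50*(-34) = -1700)
h(K, f) = 288 (h(K, f) = 6 - 1*(-282) = 6 + 282 = 288)
r = 64323 (r = -18 + 9*(-1700 + 8849) = -18 + 9*7149 = -18 + 64341 = 64323)
h(-109, -203)/r = 288/64323 = 288*(1/64323) = 32/7147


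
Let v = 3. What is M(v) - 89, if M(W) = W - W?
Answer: -89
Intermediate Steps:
M(W) = 0
M(v) - 89 = 0 - 89 = -89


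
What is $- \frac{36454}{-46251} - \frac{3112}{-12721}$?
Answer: $\frac{607664446}{588358971} \approx 1.0328$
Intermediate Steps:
$- \frac{36454}{-46251} - \frac{3112}{-12721} = \left(-36454\right) \left(- \frac{1}{46251}\right) - - \frac{3112}{12721} = \frac{36454}{46251} + \frac{3112}{12721} = \frac{607664446}{588358971}$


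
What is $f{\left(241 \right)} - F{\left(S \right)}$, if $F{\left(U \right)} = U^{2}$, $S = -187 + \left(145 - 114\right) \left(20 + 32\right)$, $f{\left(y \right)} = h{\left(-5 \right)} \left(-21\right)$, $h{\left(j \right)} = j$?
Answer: $-2030520$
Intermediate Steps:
$f{\left(y \right)} = 105$ ($f{\left(y \right)} = \left(-5\right) \left(-21\right) = 105$)
$S = 1425$ ($S = -187 + 31 \cdot 52 = -187 + 1612 = 1425$)
$f{\left(241 \right)} - F{\left(S \right)} = 105 - 1425^{2} = 105 - 2030625 = -2030520$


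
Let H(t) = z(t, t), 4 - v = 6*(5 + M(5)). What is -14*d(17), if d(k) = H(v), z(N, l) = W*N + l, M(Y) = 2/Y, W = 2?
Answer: 5964/5 ≈ 1192.8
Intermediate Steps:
v = -142/5 (v = 4 - 6*(5 + 2/5) = 4 - 6*(5 + 2*(⅕)) = 4 - 6*(5 + ⅖) = 4 - 6*27/5 = 4 - 1*162/5 = 4 - 162/5 = -142/5 ≈ -28.400)
z(N, l) = l + 2*N (z(N, l) = 2*N + l = l + 2*N)
H(t) = 3*t (H(t) = t + 2*t = 3*t)
d(k) = -426/5 (d(k) = 3*(-142/5) = -426/5)
-14*d(17) = -14*(-426/5) = 5964/5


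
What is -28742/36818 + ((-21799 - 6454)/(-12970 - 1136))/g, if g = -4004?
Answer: -812200282781/1039748125416 ≈ -0.78115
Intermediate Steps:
-28742/36818 + ((-21799 - 6454)/(-12970 - 1136))/g = -28742/36818 + ((-21799 - 6454)/(-12970 - 1136))/(-4004) = -28742*1/36818 - 28253/(-14106)*(-1/4004) = -14371/18409 - 28253*(-1/14106)*(-1/4004) = -14371/18409 + (28253/14106)*(-1/4004) = -14371/18409 - 28253/56480424 = -812200282781/1039748125416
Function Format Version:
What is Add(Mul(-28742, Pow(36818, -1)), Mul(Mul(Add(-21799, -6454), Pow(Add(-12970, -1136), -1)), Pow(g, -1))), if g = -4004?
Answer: Rational(-812200282781, 1039748125416) ≈ -0.78115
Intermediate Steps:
Add(Mul(-28742, Pow(36818, -1)), Mul(Mul(Add(-21799, -6454), Pow(Add(-12970, -1136), -1)), Pow(g, -1))) = Add(Mul(-28742, Pow(36818, -1)), Mul(Mul(Add(-21799, -6454), Pow(Add(-12970, -1136), -1)), Pow(-4004, -1))) = Add(Mul(-28742, Rational(1, 36818)), Mul(Mul(-28253, Pow(-14106, -1)), Rational(-1, 4004))) = Add(Rational(-14371, 18409), Mul(Mul(-28253, Rational(-1, 14106)), Rational(-1, 4004))) = Add(Rational(-14371, 18409), Mul(Rational(28253, 14106), Rational(-1, 4004))) = Add(Rational(-14371, 18409), Rational(-28253, 56480424)) = Rational(-812200282781, 1039748125416)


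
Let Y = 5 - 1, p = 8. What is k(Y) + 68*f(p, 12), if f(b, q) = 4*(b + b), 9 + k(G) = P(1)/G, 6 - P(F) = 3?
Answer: 17375/4 ≈ 4343.8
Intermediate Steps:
Y = 4
P(F) = 3 (P(F) = 6 - 1*3 = 6 - 3 = 3)
k(G) = -9 + 3/G
f(b, q) = 8*b (f(b, q) = 4*(2*b) = 8*b)
k(Y) + 68*f(p, 12) = (-9 + 3/4) + 68*(8*8) = (-9 + 3*(1/4)) + 68*64 = (-9 + 3/4) + 4352 = -33/4 + 4352 = 17375/4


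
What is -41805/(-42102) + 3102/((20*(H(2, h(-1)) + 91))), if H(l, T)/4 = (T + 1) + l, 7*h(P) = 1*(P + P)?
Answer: 20976974/8338535 ≈ 2.5157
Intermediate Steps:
h(P) = 2*P/7 (h(P) = (1*(P + P))/7 = (1*(2*P))/7 = (2*P)/7 = 2*P/7)
H(l, T) = 4 + 4*T + 4*l (H(l, T) = 4*((T + 1) + l) = 4*((1 + T) + l) = 4*(1 + T + l) = 4 + 4*T + 4*l)
-41805/(-42102) + 3102/((20*(H(2, h(-1)) + 91))) = -41805/(-42102) + 3102/((20*((4 + 4*((2/7)*(-1)) + 4*2) + 91))) = -41805*(-1/42102) + 3102/((20*((4 + 4*(-2/7) + 8) + 91))) = 4645/4678 + 3102/((20*((4 - 8/7 + 8) + 91))) = 4645/4678 + 3102/((20*(76/7 + 91))) = 4645/4678 + 3102/((20*(713/7))) = 4645/4678 + 3102/(14260/7) = 4645/4678 + 3102*(7/14260) = 4645/4678 + 10857/7130 = 20976974/8338535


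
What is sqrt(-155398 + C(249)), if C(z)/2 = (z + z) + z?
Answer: 4*I*sqrt(9619) ≈ 392.31*I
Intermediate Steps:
C(z) = 6*z (C(z) = 2*((z + z) + z) = 2*(2*z + z) = 2*(3*z) = 6*z)
sqrt(-155398 + C(249)) = sqrt(-155398 + 6*249) = sqrt(-155398 + 1494) = sqrt(-153904) = 4*I*sqrt(9619)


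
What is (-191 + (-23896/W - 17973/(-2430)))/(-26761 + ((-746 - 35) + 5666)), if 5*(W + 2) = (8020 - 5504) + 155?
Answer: 54724451/5239083240 ≈ 0.010445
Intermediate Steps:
W = 2661/5 (W = -2 + ((8020 - 5504) + 155)/5 = -2 + (2516 + 155)/5 = -2 + (⅕)*2671 = -2 + 2671/5 = 2661/5 ≈ 532.20)
(-191 + (-23896/W - 17973/(-2430)))/(-26761 + ((-746 - 35) + 5666)) = (-191 + (-23896/2661/5 - 17973/(-2430)))/(-26761 + ((-746 - 35) + 5666)) = (-191 + (-23896*5/2661 - 17973*(-1/2430)))/(-26761 + (-781 + 5666)) = (-191 + (-119480/2661 + 1997/270))/(-26761 + 4885) = (-191 - 8981861/239490)/(-21876) = -54724451/239490*(-1/21876) = 54724451/5239083240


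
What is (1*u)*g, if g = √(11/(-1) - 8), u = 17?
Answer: 17*I*√19 ≈ 74.101*I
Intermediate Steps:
g = I*√19 (g = √(11*(-1) - 8) = √(-11 - 8) = √(-19) = I*√19 ≈ 4.3589*I)
(1*u)*g = (1*17)*(I*√19) = 17*(I*√19) = 17*I*√19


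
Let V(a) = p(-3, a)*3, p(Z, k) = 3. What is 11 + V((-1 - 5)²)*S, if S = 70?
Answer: 641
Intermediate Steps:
V(a) = 9 (V(a) = 3*3 = 9)
11 + V((-1 - 5)²)*S = 11 + 9*70 = 11 + 630 = 641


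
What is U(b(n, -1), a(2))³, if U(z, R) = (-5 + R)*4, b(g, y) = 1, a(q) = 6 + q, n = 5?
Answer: 1728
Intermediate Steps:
U(z, R) = -20 + 4*R
U(b(n, -1), a(2))³ = (-20 + 4*(6 + 2))³ = (-20 + 4*8)³ = (-20 + 32)³ = 12³ = 1728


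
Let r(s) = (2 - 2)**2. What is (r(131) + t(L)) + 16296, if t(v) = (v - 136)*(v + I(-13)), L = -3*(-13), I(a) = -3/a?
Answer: 162378/13 ≈ 12491.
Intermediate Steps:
r(s) = 0 (r(s) = 0**2 = 0)
L = 39
t(v) = (-136 + v)*(3/13 + v) (t(v) = (v - 136)*(v - 3/(-13)) = (-136 + v)*(v - 3*(-1/13)) = (-136 + v)*(v + 3/13) = (-136 + v)*(3/13 + v))
(r(131) + t(L)) + 16296 = (0 + (-408/13 + 39**2 - 1765/13*39)) + 16296 = (0 + (-408/13 + 1521 - 5295)) + 16296 = (0 - 49470/13) + 16296 = -49470/13 + 16296 = 162378/13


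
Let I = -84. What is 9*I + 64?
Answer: -692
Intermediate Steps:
9*I + 64 = 9*(-84) + 64 = -756 + 64 = -692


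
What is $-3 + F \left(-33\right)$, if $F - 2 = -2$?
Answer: $-3$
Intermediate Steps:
$F = 0$ ($F = 2 - 2 = 0$)
$-3 + F \left(-33\right) = -3 + 0 \left(-33\right) = -3 + 0 = -3$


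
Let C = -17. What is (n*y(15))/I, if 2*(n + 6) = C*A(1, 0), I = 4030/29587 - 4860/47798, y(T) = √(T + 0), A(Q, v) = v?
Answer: -2121299139*√15/12208280 ≈ -672.97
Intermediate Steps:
y(T) = √T
I = 24416560/707099713 (I = 4030*(1/29587) - 4860*1/47798 = 4030/29587 - 2430/23899 = 24416560/707099713 ≈ 0.034531)
n = -6 (n = -6 + (-17*0)/2 = -6 + (½)*0 = -6 + 0 = -6)
(n*y(15))/I = (-6*√15)/(24416560/707099713) = -6*√15*(707099713/24416560) = -2121299139*√15/12208280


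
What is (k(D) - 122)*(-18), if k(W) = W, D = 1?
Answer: 2178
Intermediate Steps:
(k(D) - 122)*(-18) = (1 - 122)*(-18) = -121*(-18) = 2178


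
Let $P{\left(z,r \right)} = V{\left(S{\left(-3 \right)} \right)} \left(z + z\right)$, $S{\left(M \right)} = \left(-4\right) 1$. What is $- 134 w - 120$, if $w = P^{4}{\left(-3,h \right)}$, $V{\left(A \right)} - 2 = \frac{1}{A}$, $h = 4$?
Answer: $- \frac{13031187}{8} \approx -1.6289 \cdot 10^{6}$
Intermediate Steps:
$S{\left(M \right)} = -4$
$V{\left(A \right)} = 2 + \frac{1}{A}$
$P{\left(z,r \right)} = \frac{7 z}{2}$ ($P{\left(z,r \right)} = \left(2 + \frac{1}{-4}\right) \left(z + z\right) = \left(2 - \frac{1}{4}\right) 2 z = \frac{7 \cdot 2 z}{4} = \frac{7 z}{2}$)
$w = \frac{194481}{16}$ ($w = \left(\frac{7}{2} \left(-3\right)\right)^{4} = \left(- \frac{21}{2}\right)^{4} = \frac{194481}{16} \approx 12155.0$)
$- 134 w - 120 = \left(-134\right) \frac{194481}{16} - 120 = - \frac{13030227}{8} - 120 = - \frac{13031187}{8}$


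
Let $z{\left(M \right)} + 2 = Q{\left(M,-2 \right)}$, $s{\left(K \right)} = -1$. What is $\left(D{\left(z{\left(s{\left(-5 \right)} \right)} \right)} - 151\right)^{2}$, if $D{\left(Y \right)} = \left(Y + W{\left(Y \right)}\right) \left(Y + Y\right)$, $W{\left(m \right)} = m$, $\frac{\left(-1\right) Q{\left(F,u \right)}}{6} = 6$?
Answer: $31640625$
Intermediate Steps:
$Q{\left(F,u \right)} = -36$ ($Q{\left(F,u \right)} = \left(-6\right) 6 = -36$)
$z{\left(M \right)} = -38$ ($z{\left(M \right)} = -2 - 36 = -38$)
$D{\left(Y \right)} = 4 Y^{2}$ ($D{\left(Y \right)} = \left(Y + Y\right) \left(Y + Y\right) = 2 Y 2 Y = 4 Y^{2}$)
$\left(D{\left(z{\left(s{\left(-5 \right)} \right)} \right)} - 151\right)^{2} = \left(4 \left(-38\right)^{2} - 151\right)^{2} = \left(4 \cdot 1444 - 151\right)^{2} = \left(5776 - 151\right)^{2} = 5625^{2} = 31640625$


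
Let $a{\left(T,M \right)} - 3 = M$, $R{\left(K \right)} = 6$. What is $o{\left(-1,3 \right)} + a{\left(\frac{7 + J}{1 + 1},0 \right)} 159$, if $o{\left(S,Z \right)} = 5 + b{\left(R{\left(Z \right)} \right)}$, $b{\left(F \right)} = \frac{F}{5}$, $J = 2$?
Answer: $\frac{2416}{5} \approx 483.2$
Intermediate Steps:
$b{\left(F \right)} = \frac{F}{5}$ ($b{\left(F \right)} = F \frac{1}{5} = \frac{F}{5}$)
$a{\left(T,M \right)} = 3 + M$
$o{\left(S,Z \right)} = \frac{31}{5}$ ($o{\left(S,Z \right)} = 5 + \frac{1}{5} \cdot 6 = 5 + \frac{6}{5} = \frac{31}{5}$)
$o{\left(-1,3 \right)} + a{\left(\frac{7 + J}{1 + 1},0 \right)} 159 = \frac{31}{5} + \left(3 + 0\right) 159 = \frac{31}{5} + 3 \cdot 159 = \frac{31}{5} + 477 = \frac{2416}{5}$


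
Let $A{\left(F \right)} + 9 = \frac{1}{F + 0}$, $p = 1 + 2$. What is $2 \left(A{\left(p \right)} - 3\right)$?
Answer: $- \frac{70}{3} \approx -23.333$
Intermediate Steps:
$p = 3$
$A{\left(F \right)} = -9 + \frac{1}{F}$ ($A{\left(F \right)} = -9 + \frac{1}{F + 0} = -9 + \frac{1}{F}$)
$2 \left(A{\left(p \right)} - 3\right) = 2 \left(\left(-9 + \frac{1}{3}\right) - 3\right) = 2 \left(- \frac{26}{3} - 3\right) = 2 \left(- \frac{35}{3}\right) = - \frac{70}{3}$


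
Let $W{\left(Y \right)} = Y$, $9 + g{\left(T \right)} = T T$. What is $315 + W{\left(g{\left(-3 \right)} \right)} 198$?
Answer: $315$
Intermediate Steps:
$g{\left(T \right)} = -9 + T^{2}$ ($g{\left(T \right)} = -9 + T T = -9 + T^{2}$)
$315 + W{\left(g{\left(-3 \right)} \right)} 198 = 315 + \left(-9 + \left(-3\right)^{2}\right) 198 = 315 + \left(-9 + 9\right) 198 = 315 + 0 \cdot 198 = 315 + 0 = 315$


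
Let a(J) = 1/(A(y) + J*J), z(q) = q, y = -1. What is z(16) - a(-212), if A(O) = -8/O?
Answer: 719231/44952 ≈ 16.000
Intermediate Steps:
a(J) = 1/(8 + J**2) (a(J) = 1/(-8/(-1) + J*J) = 1/(-8*(-1) + J**2) = 1/(8 + J**2))
z(16) - a(-212) = 16 - 1/(8 + (-212)**2) = 16 - 1/(8 + 44944) = 16 - 1/44952 = 719231/44952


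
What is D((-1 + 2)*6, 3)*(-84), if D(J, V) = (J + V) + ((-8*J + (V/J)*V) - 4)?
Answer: 3486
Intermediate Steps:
D(J, V) = -4 + V - 7*J + V²/J (D(J, V) = (J + V) + ((-8*J + V²/J) - 4) = (J + V) + (-4 - 8*J + V²/J) = -4 + V - 7*J + V²/J)
D((-1 + 2)*6, 3)*(-84) = (-4 + 3 - 7*(-1 + 2)*6 + 3²/((-1 + 2)*6))*(-84) = (-4 + 3 - 7*6 + 9/(1*6))*(-84) = (-4 + 3 - 7*6 + 9/6)*(-84) = (-4 + 3 - 42 + (⅙)*9)*(-84) = (-4 + 3 - 42 + 3/2)*(-84) = -83/2*(-84) = 3486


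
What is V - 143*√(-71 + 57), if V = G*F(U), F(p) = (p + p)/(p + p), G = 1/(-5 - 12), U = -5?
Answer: -1/17 - 143*I*√14 ≈ -0.058824 - 535.06*I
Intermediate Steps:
G = -1/17 (G = 1/(-17) = -1/17 ≈ -0.058824)
F(p) = 1 (F(p) = (2*p)/((2*p)) = (2*p)*(1/(2*p)) = 1)
V = -1/17 (V = -1/17*1 = -1/17 ≈ -0.058824)
V - 143*√(-71 + 57) = -1/17 - 143*√(-71 + 57) = -1/17 - 143*I*√14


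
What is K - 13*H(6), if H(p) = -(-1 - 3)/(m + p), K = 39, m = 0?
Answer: 91/3 ≈ 30.333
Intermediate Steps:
H(p) = 4/p (H(p) = -(-1 - 3)/(0 + p) = -(-4)/p = 4/p)
K - 13*H(6) = 39 - 52/6 = 39 - 13*2/3 = 39 - 26/3 = 91/3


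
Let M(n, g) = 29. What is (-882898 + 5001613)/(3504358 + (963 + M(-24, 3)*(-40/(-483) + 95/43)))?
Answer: 85541591835/72803392394 ≈ 1.1750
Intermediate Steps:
(-882898 + 5001613)/(3504358 + (963 + M(-24, 3)*(-40/(-483) + 95/43))) = (-882898 + 5001613)/(3504358 + (963 + 29*(-40/(-483) + 95/43))) = 4118715/(3504358 + (963 + 29*(-40*(-1/483) + 95*(1/43)))) = 4118715/(3504358 + (963 + 29*(40/483 + 95/43))) = 4118715/(3504358 + (963 + 29*(47605/20769))) = 4118715/(3504358 + (963 + 1380545/20769)) = 4118715/(3504358 + 21381092/20769) = 4118715/(72803392394/20769) = 4118715*(20769/72803392394) = 85541591835/72803392394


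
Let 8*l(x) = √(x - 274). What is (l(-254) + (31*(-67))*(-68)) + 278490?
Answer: 419726 + I*√33/2 ≈ 4.1973e+5 + 2.8723*I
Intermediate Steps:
l(x) = √(-274 + x)/8 (l(x) = √(x - 274)/8 = √(-274 + x)/8)
(l(-254) + (31*(-67))*(-68)) + 278490 = (√(-274 - 254)/8 + (31*(-67))*(-68)) + 278490 = (√(-528)/8 - 2077*(-68)) + 278490 = ((4*I*√33)/8 + 141236) + 278490 = (I*√33/2 + 141236) + 278490 = (141236 + I*√33/2) + 278490 = 419726 + I*√33/2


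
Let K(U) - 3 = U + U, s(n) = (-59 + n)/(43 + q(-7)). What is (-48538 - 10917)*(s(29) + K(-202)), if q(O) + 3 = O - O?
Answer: 95544185/4 ≈ 2.3886e+7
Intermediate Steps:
q(O) = -3 (q(O) = -3 + (O - O) = -3 + 0 = -3)
s(n) = -59/40 + n/40 (s(n) = (-59 + n)/(43 - 3) = (-59 + n)/40 = (-59 + n)*(1/40) = -59/40 + n/40)
K(U) = 3 + 2*U (K(U) = 3 + (U + U) = 3 + 2*U)
(-48538 - 10917)*(s(29) + K(-202)) = (-48538 - 10917)*((-59/40 + (1/40)*29) + (3 + 2*(-202))) = -59455*((-59/40 + 29/40) + (3 - 404)) = -59455*(-3/4 - 401) = -59455*(-1607/4) = 95544185/4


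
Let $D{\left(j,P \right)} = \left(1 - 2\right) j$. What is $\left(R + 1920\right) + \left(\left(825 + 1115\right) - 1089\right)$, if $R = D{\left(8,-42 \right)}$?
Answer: $2763$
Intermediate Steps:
$D{\left(j,P \right)} = - j$
$R = -8$ ($R = \left(-1\right) 8 = -8$)
$\left(R + 1920\right) + \left(\left(825 + 1115\right) - 1089\right) = \left(-8 + 1920\right) + \left(\left(825 + 1115\right) - 1089\right) = 1912 + \left(1940 - 1089\right) = 1912 + 851 = 2763$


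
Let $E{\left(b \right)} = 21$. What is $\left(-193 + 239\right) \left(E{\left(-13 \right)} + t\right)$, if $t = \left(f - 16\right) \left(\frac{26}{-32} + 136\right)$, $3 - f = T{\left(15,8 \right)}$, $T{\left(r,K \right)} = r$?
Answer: $- \frac{346311}{2} \approx -1.7316 \cdot 10^{5}$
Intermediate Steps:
$f = -12$ ($f = 3 - 15 = -12$)
$t = - \frac{15141}{4}$ ($t = \left(-12 - 16\right) \left(\frac{26}{-32} + 136\right) = - 28 \left(26 \left(- \frac{1}{32}\right) + 136\right) = - 28 \left(- \frac{13}{16} + 136\right) = \left(-28\right) \frac{2163}{16} = - \frac{15141}{4} \approx -3785.3$)
$\left(-193 + 239\right) \left(E{\left(-13 \right)} + t\right) = \left(-193 + 239\right) \left(21 - \frac{15141}{4}\right) = 46 \left(- \frac{15057}{4}\right) = - \frac{346311}{2}$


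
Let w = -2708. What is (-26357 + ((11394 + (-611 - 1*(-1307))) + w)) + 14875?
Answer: -2100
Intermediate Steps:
(-26357 + ((11394 + (-611 - 1*(-1307))) + w)) + 14875 = (-26357 + ((11394 + (-611 - 1*(-1307))) - 2708)) + 14875 = (-26357 + ((11394 + (-611 + 1307)) - 2708)) + 14875 = (-26357 + ((11394 + 696) - 2708)) + 14875 = (-26357 + (12090 - 2708)) + 14875 = (-26357 + 9382) + 14875 = -16975 + 14875 = -2100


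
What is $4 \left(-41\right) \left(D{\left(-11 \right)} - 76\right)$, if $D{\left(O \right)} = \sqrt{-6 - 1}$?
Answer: $12464 - 164 i \sqrt{7} \approx 12464.0 - 433.9 i$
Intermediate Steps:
$D{\left(O \right)} = i \sqrt{7}$ ($D{\left(O \right)} = \sqrt{-7} = i \sqrt{7}$)
$4 \left(-41\right) \left(D{\left(-11 \right)} - 76\right) = 4 \left(-41\right) \left(i \sqrt{7} - 76\right) = - 164 \left(-76 + i \sqrt{7}\right) = 12464 - 164 i \sqrt{7}$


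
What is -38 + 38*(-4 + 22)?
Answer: 646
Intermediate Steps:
-38 + 38*(-4 + 22) = -38 + 38*18 = -38 + 684 = 646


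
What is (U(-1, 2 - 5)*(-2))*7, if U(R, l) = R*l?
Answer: -42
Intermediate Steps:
(U(-1, 2 - 5)*(-2))*7 = (-(2 - 5)*(-2))*7 = (-1*(-3)*(-2))*7 = (3*(-2))*7 = -6*7 = -42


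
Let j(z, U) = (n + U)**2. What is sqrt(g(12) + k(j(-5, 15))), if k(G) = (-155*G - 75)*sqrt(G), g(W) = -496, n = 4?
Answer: I*sqrt(1065066) ≈ 1032.0*I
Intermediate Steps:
j(z, U) = (4 + U)**2
k(G) = sqrt(G)*(-75 - 155*G) (k(G) = (-75 - 155*G)*sqrt(G) = sqrt(G)*(-75 - 155*G))
sqrt(g(12) + k(j(-5, 15))) = sqrt(-496 + sqrt((4 + 15)**2)*(-75 - 155*(4 + 15)**2)) = sqrt(-496 + sqrt(19**2)*(-75 - 155*19**2)) = sqrt(-496 + sqrt(361)*(-75 - 155*361)) = sqrt(-496 + 19*(-75 - 55955)) = sqrt(-496 + 19*(-56030)) = sqrt(-496 - 1064570) = sqrt(-1065066) = I*sqrt(1065066)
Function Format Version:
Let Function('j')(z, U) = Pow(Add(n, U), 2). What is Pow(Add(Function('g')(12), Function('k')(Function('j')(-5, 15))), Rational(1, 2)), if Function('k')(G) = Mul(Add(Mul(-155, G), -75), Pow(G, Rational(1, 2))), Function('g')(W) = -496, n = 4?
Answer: Mul(I, Pow(1065066, Rational(1, 2))) ≈ Mul(1032.0, I)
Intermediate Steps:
Function('j')(z, U) = Pow(Add(4, U), 2)
Function('k')(G) = Mul(Pow(G, Rational(1, 2)), Add(-75, Mul(-155, G))) (Function('k')(G) = Mul(Add(-75, Mul(-155, G)), Pow(G, Rational(1, 2))) = Mul(Pow(G, Rational(1, 2)), Add(-75, Mul(-155, G))))
Pow(Add(Function('g')(12), Function('k')(Function('j')(-5, 15))), Rational(1, 2)) = Pow(Add(-496, Mul(Pow(Pow(Add(4, 15), 2), Rational(1, 2)), Add(-75, Mul(-155, Pow(Add(4, 15), 2))))), Rational(1, 2)) = Pow(Add(-496, Mul(Pow(Pow(19, 2), Rational(1, 2)), Add(-75, Mul(-155, Pow(19, 2))))), Rational(1, 2)) = Pow(Add(-496, Mul(Pow(361, Rational(1, 2)), Add(-75, Mul(-155, 361)))), Rational(1, 2)) = Pow(Add(-496, Mul(19, Add(-75, -55955))), Rational(1, 2)) = Pow(Add(-496, Mul(19, -56030)), Rational(1, 2)) = Pow(Add(-496, -1064570), Rational(1, 2)) = Pow(-1065066, Rational(1, 2)) = Mul(I, Pow(1065066, Rational(1, 2)))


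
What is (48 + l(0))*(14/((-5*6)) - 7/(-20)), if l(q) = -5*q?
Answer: -28/5 ≈ -5.6000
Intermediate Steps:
(48 + l(0))*(14/((-5*6)) - 7/(-20)) = (48 - 5*0)*(14/((-5*6)) - 7/(-20)) = (48 + 0)*(14/(-30) - 7*(-1/20)) = 48*(14*(-1/30) + 7/20) = 48*(-7/15 + 7/20) = 48*(-7/60) = -28/5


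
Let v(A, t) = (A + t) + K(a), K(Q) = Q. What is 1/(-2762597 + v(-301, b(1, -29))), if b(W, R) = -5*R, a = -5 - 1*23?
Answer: -1/2762781 ≈ -3.6195e-7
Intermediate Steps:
a = -28 (a = -5 - 23 = -28)
v(A, t) = -28 + A + t (v(A, t) = (A + t) - 28 = -28 + A + t)
1/(-2762597 + v(-301, b(1, -29))) = 1/(-2762597 + (-28 - 301 - 5*(-29))) = 1/(-2762597 + (-28 - 301 + 145)) = 1/(-2762597 - 184) = 1/(-2762781) = -1/2762781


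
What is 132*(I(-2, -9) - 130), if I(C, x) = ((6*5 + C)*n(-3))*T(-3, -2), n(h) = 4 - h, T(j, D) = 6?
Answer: 138072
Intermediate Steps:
I(C, x) = 1260 + 42*C (I(C, x) = ((6*5 + C)*(4 - 1*(-3)))*6 = ((30 + C)*(4 + 3))*6 = ((30 + C)*7)*6 = (210 + 7*C)*6 = 1260 + 42*C)
132*(I(-2, -9) - 130) = 132*((1260 + 42*(-2)) - 130) = 132*((1260 - 84) - 130) = 132*(1176 - 130) = 132*1046 = 138072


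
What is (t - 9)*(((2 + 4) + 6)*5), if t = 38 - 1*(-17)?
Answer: 2760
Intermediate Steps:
t = 55 (t = 38 + 17 = 55)
(t - 9)*(((2 + 4) + 6)*5) = (55 - 9)*(((2 + 4) + 6)*5) = 46*((6 + 6)*5) = 46*(12*5) = 46*60 = 2760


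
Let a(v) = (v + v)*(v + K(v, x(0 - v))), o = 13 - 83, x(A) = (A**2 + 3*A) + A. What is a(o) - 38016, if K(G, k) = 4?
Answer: -28776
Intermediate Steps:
x(A) = A**2 + 4*A
o = -70
a(v) = 2*v*(4 + v) (a(v) = (v + v)*(v + 4) = (2*v)*(4 + v) = 2*v*(4 + v))
a(o) - 38016 = 2*(-70)*(4 - 70) - 38016 = 2*(-70)*(-66) - 38016 = 9240 - 38016 = -28776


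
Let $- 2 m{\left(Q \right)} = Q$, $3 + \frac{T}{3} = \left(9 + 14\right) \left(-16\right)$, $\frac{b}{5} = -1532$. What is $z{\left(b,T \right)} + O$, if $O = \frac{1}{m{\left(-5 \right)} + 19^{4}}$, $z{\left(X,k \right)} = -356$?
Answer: $- \frac{92790330}{260647} \approx -356.0$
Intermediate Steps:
$b = -7660$ ($b = 5 \left(-1532\right) = -7660$)
$T = -1113$ ($T = -9 + 3 \left(9 + 14\right) \left(-16\right) = -9 + 3 \cdot 23 \left(-16\right) = -9 + 3 \left(-368\right) = -9 - 1104 = -1113$)
$m{\left(Q \right)} = - \frac{Q}{2}$
$O = \frac{2}{260647}$ ($O = \frac{1}{\left(- \frac{1}{2}\right) \left(-5\right) + 19^{4}} = \frac{1}{\frac{5}{2} + 130321} = \frac{1}{\frac{260647}{2}} = \frac{2}{260647} \approx 7.6732 \cdot 10^{-6}$)
$z{\left(b,T \right)} + O = -356 + \frac{2}{260647} = - \frac{92790330}{260647}$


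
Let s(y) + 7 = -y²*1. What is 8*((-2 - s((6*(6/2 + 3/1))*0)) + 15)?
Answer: 160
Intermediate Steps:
s(y) = -7 - y² (s(y) = -7 - y²*1 = -7 - y²)
8*((-2 - s((6*(6/2 + 3/1))*0)) + 15) = 8*((-2 - (-7 - ((6*(6/2 + 3/1))*0)²)) + 15) = 8*((-2 - (-7 - ((6*(6*(½) + 3*1))*0)²)) + 15) = 8*((-2 - (-7 - ((6*(3 + 3))*0)²)) + 15) = 8*((-2 - (-7 - ((6*6)*0)²)) + 15) = 8*((-2 - (-7 - (36*0)²)) + 15) = 8*((-2 - (-7 - 1*0²)) + 15) = 8*((-2 - (-7 - 1*0)) + 15) = 8*((-2 - (-7 + 0)) + 15) = 8*((-2 - 1*(-7)) + 15) = 8*((-2 + 7) + 15) = 8*(5 + 15) = 8*20 = 160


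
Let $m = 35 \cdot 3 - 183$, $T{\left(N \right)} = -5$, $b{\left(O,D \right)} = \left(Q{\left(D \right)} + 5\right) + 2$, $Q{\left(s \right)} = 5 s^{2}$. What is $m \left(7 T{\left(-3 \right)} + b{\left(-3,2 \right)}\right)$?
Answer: $624$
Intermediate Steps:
$b{\left(O,D \right)} = 7 + 5 D^{2}$ ($b{\left(O,D \right)} = \left(5 D^{2} + 5\right) + 2 = \left(5 + 5 D^{2}\right) + 2 = 7 + 5 D^{2}$)
$m = -78$ ($m = 105 - 183 = -78$)
$m \left(7 T{\left(-3 \right)} + b{\left(-3,2 \right)}\right) = - 78 \left(7 \left(-5\right) + \left(7 + 5 \cdot 2^{2}\right)\right) = - 78 \left(-35 + \left(7 + 5 \cdot 4\right)\right) = - 78 \left(-35 + \left(7 + 20\right)\right) = - 78 \left(-35 + 27\right) = \left(-78\right) \left(-8\right) = 624$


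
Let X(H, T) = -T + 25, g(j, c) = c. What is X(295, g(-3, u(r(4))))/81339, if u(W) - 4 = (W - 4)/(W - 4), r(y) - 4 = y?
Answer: 20/81339 ≈ 0.00024588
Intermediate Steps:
r(y) = 4 + y
u(W) = 5 (u(W) = 4 + (W - 4)/(W - 4) = 4 + (-4 + W)/(-4 + W) = 4 + 1 = 5)
X(H, T) = 25 - T
X(295, g(-3, u(r(4))))/81339 = (25 - 1*5)/81339 = (25 - 5)*(1/81339) = 20*(1/81339) = 20/81339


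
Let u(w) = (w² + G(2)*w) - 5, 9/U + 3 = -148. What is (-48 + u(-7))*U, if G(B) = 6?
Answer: 414/151 ≈ 2.7417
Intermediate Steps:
U = -9/151 (U = 9/(-3 - 148) = 9/(-151) = 9*(-1/151) = -9/151 ≈ -0.059603)
u(w) = -5 + w² + 6*w (u(w) = (w² + 6*w) - 5 = -5 + w² + 6*w)
(-48 + u(-7))*U = (-48 + (-5 + (-7)² + 6*(-7)))*(-9/151) = (-48 + (-5 + 49 - 42))*(-9/151) = (-48 + 2)*(-9/151) = -46*(-9/151) = 414/151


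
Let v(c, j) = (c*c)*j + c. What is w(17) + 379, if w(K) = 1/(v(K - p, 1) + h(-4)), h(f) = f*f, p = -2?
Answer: 150085/396 ≈ 379.00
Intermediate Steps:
v(c, j) = c + j*c² (v(c, j) = c²*j + c = j*c² + c = c + j*c²)
h(f) = f²
w(K) = 1/(16 + (2 + K)*(3 + K)) (w(K) = 1/((K - 1*(-2))*(1 + (K - 1*(-2))*1) + (-4)²) = 1/((K + 2)*(1 + (K + 2)*1) + 16) = 1/((2 + K)*(1 + (2 + K)*1) + 16) = 1/((2 + K)*(1 + (2 + K)) + 16) = 1/((2 + K)*(3 + K) + 16) = 1/(16 + (2 + K)*(3 + K)))
w(17) + 379 = 1/(16 + (2 + 17)*(3 + 17)) + 379 = 1/(16 + 19*20) + 379 = 1/(16 + 380) + 379 = 1/396 + 379 = 150085/396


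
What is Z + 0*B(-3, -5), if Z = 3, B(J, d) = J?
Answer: 3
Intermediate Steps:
Z + 0*B(-3, -5) = 3 + 0*(-3) = 3 + 0 = 3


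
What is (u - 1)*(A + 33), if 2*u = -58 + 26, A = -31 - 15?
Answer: 221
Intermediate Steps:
A = -46
u = -16 (u = (-58 + 26)/2 = (½)*(-32) = -16)
(u - 1)*(A + 33) = (-16 - 1)*(-46 + 33) = -17*(-13) = 221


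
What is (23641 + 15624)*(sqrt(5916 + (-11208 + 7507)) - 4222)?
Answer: -165776830 + 39265*sqrt(2215) ≈ -1.6393e+8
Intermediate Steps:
(23641 + 15624)*(sqrt(5916 + (-11208 + 7507)) - 4222) = 39265*(sqrt(5916 - 3701) - 4222) = 39265*(sqrt(2215) - 4222) = 39265*(-4222 + sqrt(2215)) = -165776830 + 39265*sqrt(2215)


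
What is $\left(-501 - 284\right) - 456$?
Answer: $-1241$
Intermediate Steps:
$\left(-501 - 284\right) - 456 = -785 - 456 = -1241$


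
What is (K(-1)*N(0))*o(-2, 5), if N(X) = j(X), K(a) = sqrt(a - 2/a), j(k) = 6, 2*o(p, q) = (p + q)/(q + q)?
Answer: 9/10 ≈ 0.90000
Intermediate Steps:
o(p, q) = (p + q)/(4*q) (o(p, q) = ((p + q)/(q + q))/2 = ((p + q)/((2*q)))/2 = ((p + q)*(1/(2*q)))/2 = ((p + q)/(2*q))/2 = (p + q)/(4*q))
N(X) = 6
(K(-1)*N(0))*o(-2, 5) = (sqrt(-1 - 2/(-1))*6)*((1/4)*(-2 + 5)/5) = (sqrt(-1 - 2*(-1))*6)*((1/4)*(1/5)*3) = (sqrt(-1 + 2)*6)*(3/20) = (sqrt(1)*6)*(3/20) = (1*6)*(3/20) = 6*(3/20) = 9/10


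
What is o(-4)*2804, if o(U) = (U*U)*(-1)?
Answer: -44864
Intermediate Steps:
o(U) = -U**2 (o(U) = U**2*(-1) = -U**2)
o(-4)*2804 = -1*(-4)**2*2804 = -1*16*2804 = -16*2804 = -44864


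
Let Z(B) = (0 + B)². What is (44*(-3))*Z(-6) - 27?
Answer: -4779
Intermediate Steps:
Z(B) = B²
(44*(-3))*Z(-6) - 27 = (44*(-3))*(-6)² - 27 = -132*36 - 27 = -4752 - 27 = -4779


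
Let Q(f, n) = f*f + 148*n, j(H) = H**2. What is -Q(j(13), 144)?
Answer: -49873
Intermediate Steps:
Q(f, n) = f**2 + 148*n
-Q(j(13), 144) = -((13**2)**2 + 148*144) = -(169**2 + 21312) = -(28561 + 21312) = -1*49873 = -49873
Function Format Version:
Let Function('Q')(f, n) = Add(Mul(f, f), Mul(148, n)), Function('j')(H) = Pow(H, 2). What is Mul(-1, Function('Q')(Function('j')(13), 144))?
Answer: -49873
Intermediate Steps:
Function('Q')(f, n) = Add(Pow(f, 2), Mul(148, n))
Mul(-1, Function('Q')(Function('j')(13), 144)) = Mul(-1, Add(Pow(Pow(13, 2), 2), Mul(148, 144))) = Mul(-1, Add(Pow(169, 2), 21312)) = Mul(-1, Add(28561, 21312)) = Mul(-1, 49873) = -49873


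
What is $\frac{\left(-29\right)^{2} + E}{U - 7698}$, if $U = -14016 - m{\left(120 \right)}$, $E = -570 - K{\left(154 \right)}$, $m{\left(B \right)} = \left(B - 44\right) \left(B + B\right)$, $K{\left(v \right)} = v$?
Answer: $- \frac{39}{13318} \approx -0.0029284$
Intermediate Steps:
$m{\left(B \right)} = 2 B \left(-44 + B\right)$ ($m{\left(B \right)} = \left(-44 + B\right) 2 B = 2 B \left(-44 + B\right)$)
$E = -724$ ($E = -570 - 154 = -724$)
$U = -32256$ ($U = -14016 - 2 \cdot 120 \left(-44 + 120\right) = -14016 - 2 \cdot 120 \cdot 76 = -14016 - 18240 = -32256$)
$\frac{\left(-29\right)^{2} + E}{U - 7698} = \frac{\left(-29\right)^{2} - 724}{-32256 - 7698} = \frac{841 - 724}{-39954} = 117 \left(- \frac{1}{39954}\right) = - \frac{39}{13318}$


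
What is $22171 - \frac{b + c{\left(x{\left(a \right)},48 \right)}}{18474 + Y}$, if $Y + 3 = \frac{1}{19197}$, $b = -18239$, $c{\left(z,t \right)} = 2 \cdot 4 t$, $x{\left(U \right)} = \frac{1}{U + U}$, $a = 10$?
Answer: $\frac{7861908610183}{354587788} \approx 22172.0$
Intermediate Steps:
$x{\left(U \right)} = \frac{1}{2 U}$
$c{\left(z,t \right)} = 8 t$
$Y = - \frac{57590}{19197}$ ($Y = -3 + \frac{1}{19197} = - \frac{57590}{19197} \approx -2.9999$)
$22171 - \frac{b + c{\left(x{\left(a \right)},48 \right)}}{18474 + Y} = 22171 - \frac{-18239 + 8 \cdot 48}{18474 - \frac{57590}{19197}} = 22171 - \frac{-18239 + 384}{\frac{354587788}{19197}} = 22171 - \left(-17855\right) \frac{19197}{354587788} = 22171 - - \frac{342762435}{354587788} = 22171 + \frac{342762435}{354587788} = \frac{7861908610183}{354587788}$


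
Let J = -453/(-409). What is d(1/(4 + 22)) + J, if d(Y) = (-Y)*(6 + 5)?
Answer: 7279/10634 ≈ 0.68450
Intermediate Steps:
d(Y) = -11*Y (d(Y) = -Y*11 = -11*Y)
J = 453/409 (J = -453*(-1/409) = 453/409 ≈ 1.1076)
d(1/(4 + 22)) + J = -11/(4 + 22) + 453/409 = -11/26 + 453/409 = 7279/10634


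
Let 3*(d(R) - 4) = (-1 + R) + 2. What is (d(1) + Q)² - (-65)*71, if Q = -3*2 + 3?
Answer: 41560/9 ≈ 4617.8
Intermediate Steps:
d(R) = 13/3 + R/3 (d(R) = 4 + ((-1 + R) + 2)/3 = 4 + (1 + R)/3 = 4 + (⅓ + R/3) = 13/3 + R/3)
Q = -3 (Q = -6 + 3 = -3)
(d(1) + Q)² - (-65)*71 = ((13/3 + (⅓)*1) - 3)² - (-65)*71 = ((13/3 + ⅓) - 3)² - 1*(-4615) = (14/3 - 3)² + 4615 = (5/3)² + 4615 = 25/9 + 4615 = 41560/9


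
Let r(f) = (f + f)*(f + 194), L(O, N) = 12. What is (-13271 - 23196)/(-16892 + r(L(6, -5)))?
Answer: 36467/11948 ≈ 3.0521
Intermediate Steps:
r(f) = 2*f*(194 + f) (r(f) = (2*f)*(194 + f) = 2*f*(194 + f))
(-13271 - 23196)/(-16892 + r(L(6, -5))) = (-13271 - 23196)/(-16892 + 2*12*(194 + 12)) = -36467/(-16892 + 2*12*206) = -36467/(-16892 + 4944) = -36467/(-11948) = -36467*(-1/11948) = 36467/11948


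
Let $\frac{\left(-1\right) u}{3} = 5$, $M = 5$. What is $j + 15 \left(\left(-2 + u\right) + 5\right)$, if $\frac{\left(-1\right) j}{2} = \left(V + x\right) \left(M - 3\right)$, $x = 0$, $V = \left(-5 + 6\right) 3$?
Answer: $-192$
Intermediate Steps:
$V = 3$ ($V = 1 \cdot 3 = 3$)
$u = -15$ ($u = \left(-3\right) 5 = -15$)
$j = -12$ ($j = - 2 \left(3 + 0\right) \left(5 - 3\right) = - 2 \cdot 3 \cdot 2 = \left(-2\right) 6 = -12$)
$j + 15 \left(\left(-2 + u\right) + 5\right) = -12 + 15 \left(\left(-2 - 15\right) + 5\right) = -12 + 15 \left(-17 + 5\right) = -12 + 15 \left(-12\right) = -12 - 180 = -192$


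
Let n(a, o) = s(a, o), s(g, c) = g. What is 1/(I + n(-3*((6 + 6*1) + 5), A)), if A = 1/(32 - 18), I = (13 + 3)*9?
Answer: 1/93 ≈ 0.010753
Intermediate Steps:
I = 144 (I = 16*9 = 144)
A = 1/14 ≈ 0.071429
n(a, o) = a
1/(I + n(-3*((6 + 6*1) + 5), A)) = 1/(144 - 3*((6 + 6*1) + 5)) = 1/(144 - 3*((6 + 6) + 5)) = 1/(144 - 3*(12 + 5)) = 1/(144 - 3*17) = 1/(144 - 51) = 1/93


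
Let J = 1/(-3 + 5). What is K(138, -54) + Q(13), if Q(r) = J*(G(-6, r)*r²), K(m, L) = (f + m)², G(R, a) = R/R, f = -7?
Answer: 34491/2 ≈ 17246.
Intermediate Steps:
G(R, a) = 1
K(m, L) = (-7 + m)²
J = ½ (J = 1/2 = ½ ≈ 0.50000)
Q(r) = r²/2 (Q(r) = (1*r²)/2 = r²/2)
K(138, -54) + Q(13) = (-7 + 138)² + (½)*13² = 131² + (½)*169 = 17161 + 169/2 = 34491/2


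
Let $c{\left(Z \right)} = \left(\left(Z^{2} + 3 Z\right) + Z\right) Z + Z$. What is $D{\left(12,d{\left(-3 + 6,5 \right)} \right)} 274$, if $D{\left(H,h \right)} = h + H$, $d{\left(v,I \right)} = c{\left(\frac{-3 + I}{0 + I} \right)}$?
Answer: $\frac{448812}{125} \approx 3590.5$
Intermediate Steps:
$c{\left(Z \right)} = Z + Z \left(Z^{2} + 4 Z\right)$ ($c{\left(Z \right)} = \left(Z^{2} + 4 Z\right) Z + Z = Z \left(Z^{2} + 4 Z\right) + Z = Z + Z \left(Z^{2} + 4 Z\right)$)
$d{\left(v,I \right)} = \frac{\left(-3 + I\right) \left(1 + \frac{\left(-3 + I\right)^{2}}{I^{2}} + \frac{4 \left(-3 + I\right)}{I}\right)}{I}$ ($d{\left(v,I \right)} = \frac{-3 + I}{0 + I} \left(1 + \left(\frac{-3 + I}{0 + I}\right)^{2} + 4 \frac{-3 + I}{0 + I}\right) = \frac{-3 + I}{I} \left(1 + \left(\frac{-3 + I}{I}\right)^{2} + 4 \frac{-3 + I}{I}\right) = \frac{-3 + I}{I} \left(1 + \frac{\left(-3 + I\right)^{2}}{I^{2}} + \frac{4 \left(-3 + I\right)}{I}\right) = \frac{\left(-3 + I\right) \left(1 + \frac{\left(-3 + I\right)^{2}}{I^{2}} + \frac{4 \left(-3 + I\right)}{I}\right)}{I}$)
$D{\left(H,h \right)} = H + h$
$D{\left(12,d{\left(-3 + 6,5 \right)} \right)} 274 = \left(12 + \left(6 - \frac{36}{5} - \frac{27}{125} + \frac{63}{25}\right)\right) 274 = \left(12 + \frac{138}{125}\right) 274 = \frac{1638}{125} \cdot 274 = \frac{448812}{125}$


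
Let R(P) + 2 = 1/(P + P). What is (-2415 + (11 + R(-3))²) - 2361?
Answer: -169127/36 ≈ -4698.0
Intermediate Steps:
R(P) = -2 + 1/(2*P) (R(P) = -2 + 1/(P + P) = -2 + 1/(2*P))
(-2415 + (11 + R(-3))²) - 2361 = (-2415 + (11 + (-2 + (½)/(-3)))²) - 2361 = (-2415 + (11 + (-2 + (½)*(-⅓)))²) - 2361 = (-2415 + (11 + (-2 - ⅙))²) - 2361 = (-2415 + (11 - 13/6)²) - 2361 = (-2415 + (53/6)²) - 2361 = (-2415 + 2809/36) - 2361 = -84131/36 - 2361 = -169127/36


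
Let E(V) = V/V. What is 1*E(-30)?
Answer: 1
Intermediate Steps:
E(V) = 1
1*E(-30) = 1*1 = 1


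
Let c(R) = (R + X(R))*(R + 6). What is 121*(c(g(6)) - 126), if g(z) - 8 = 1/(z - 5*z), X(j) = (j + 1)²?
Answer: 1848782111/13824 ≈ 1.3374e+5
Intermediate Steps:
X(j) = (1 + j)²
g(z) = 8 - 1/(4*z) (g(z) = 8 + 1/(z - 5*z) = 8 + 1/(-4*z) = 8 - 1/(4*z))
c(R) = (6 + R)*(R + (1 + R)²) (c(R) = (R + (1 + R)²)*(R + 6) = (R + (1 + R)²)*(6 + R) = (6 + R)*(R + (1 + R)²))
121*(c(g(6)) - 126) = 121*((6 + (8 - ¼/6)³ + 9*(8 - ¼/6)² + 19*(8 - ¼/6)) - 126) = 121*((6 + (8 - ¼*⅙)³ + 9*(8 - ¼*⅙)² + 19*(8 - ¼*⅙)) - 126) = 121*((6 + (8 - 1/24)³ + 9*(8 - 1/24)² + 19*(8 - 1/24)) - 126) = 121*((6 + (191/24)³ + 9*(191/24)² + 19*(191/24)) - 126) = 121*((6 + 6967871/13824 + 9*(36481/576) + 3629/24) - 126) = 121*((6 + 6967871/13824 + 36481/64 + 3629/24) - 126) = 121*(17021015/13824 - 126) = 121*(15279191/13824) = 1848782111/13824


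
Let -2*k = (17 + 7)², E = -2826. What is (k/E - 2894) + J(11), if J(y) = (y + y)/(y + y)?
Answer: -454185/157 ≈ -2892.9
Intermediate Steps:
k = -288 (k = -(17 + 7)²/2 = -½*24² = -½*576 = -288)
J(y) = 1 (J(y) = (2*y)/((2*y)) = (2*y)*(1/(2*y)) = 1)
(k/E - 2894) + J(11) = (-288/(-2826) - 2894) + 1 = (-288*(-1/2826) - 2894) + 1 = (16/157 - 2894) + 1 = -454342/157 + 1 = -454185/157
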